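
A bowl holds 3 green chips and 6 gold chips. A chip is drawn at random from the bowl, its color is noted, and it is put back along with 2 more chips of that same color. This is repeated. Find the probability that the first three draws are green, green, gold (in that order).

10/143

Track the composition after each reinforcement of +2.
P = (3/9) · (5/11) · (6/13) = 10/143 ≈ 0.0699.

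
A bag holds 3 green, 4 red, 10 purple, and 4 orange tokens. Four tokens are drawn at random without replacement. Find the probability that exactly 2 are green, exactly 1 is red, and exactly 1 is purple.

Unordered draws without replacement: count favorable combinations over C(21,4).
Favorable = C(3,2) · C(4,1) · C(10,1) · C(4,0) = 120; total = C(21,4) = 5985.
P = 120/5985 = 8/399 ≈ 0.0201.

8/399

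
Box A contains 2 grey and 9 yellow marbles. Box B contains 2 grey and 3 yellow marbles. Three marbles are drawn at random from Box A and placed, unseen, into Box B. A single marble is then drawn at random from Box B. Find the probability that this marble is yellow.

Condition on how many of the transferred marbles are yellow (from Box A: 9 yellow of 11; then Box B has 8 total).
  1 yellow: C(9,1)C(2,2)/C(11,3) = 3/55; then P = 4/8
  2 yellow: C(9,2)C(2,1)/C(11,3) = 24/55; then P = 5/8
  3 yellow: C(9,3)C(2,0)/C(11,3) = 28/55; then P = 6/8
P(yellow from Box B) = 15/22 ≈ 0.6818.

15/22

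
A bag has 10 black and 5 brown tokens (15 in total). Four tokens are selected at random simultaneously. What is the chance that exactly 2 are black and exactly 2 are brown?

30/91

Unordered draws without replacement: count favorable combinations over C(15,4).
Favorable = C(10,2) · C(5,2) = 450; total = C(15,4) = 1365.
P = 450/1365 = 30/91 ≈ 0.3297.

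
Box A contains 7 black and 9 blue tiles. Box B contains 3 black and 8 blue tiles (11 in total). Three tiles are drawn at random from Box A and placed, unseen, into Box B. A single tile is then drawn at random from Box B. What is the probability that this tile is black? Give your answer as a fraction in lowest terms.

69/224

Condition on how many of the transferred tiles are black (from Box A: 7 black of 16; then Box B has 14 total).
  0 black: C(7,0)C(9,3)/C(16,3) = 3/20; then P = 3/14
  1 black: C(7,1)C(9,2)/C(16,3) = 9/20; then P = 4/14
  2 black: C(7,2)C(9,1)/C(16,3) = 27/80; then P = 5/14
  3 black: C(7,3)C(9,0)/C(16,3) = 1/16; then P = 6/14
P(black from Box B) = 69/224 ≈ 0.3080.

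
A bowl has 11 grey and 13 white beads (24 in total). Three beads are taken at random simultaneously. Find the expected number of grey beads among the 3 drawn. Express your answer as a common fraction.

11/8

By linearity of expectation, E[X] = Σ P(draw i is grey); by symmetry each draw (even without replacement) has P(grey) = 11/24.
E[X] = 3 · 11/24 = 11/8 ≈ 1.3750.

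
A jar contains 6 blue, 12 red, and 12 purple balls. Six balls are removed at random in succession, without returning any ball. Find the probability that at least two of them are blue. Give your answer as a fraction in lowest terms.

Sum the hypergeometric tail for j = 2,…,6 blue balls.
Favorable = C(6,2)·C(24,4) + C(6,3)·C(24,3) + C(6,4)·C(24,2) + C(6,5)·C(24,1) + C(6,6)·C(24,0) = 204155; total = C(30,6) = 593775.
P = 204155/593775 = 5833/16965 ≈ 0.3438.

5833/16965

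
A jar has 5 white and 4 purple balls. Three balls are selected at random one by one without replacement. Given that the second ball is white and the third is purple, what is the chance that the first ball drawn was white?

P(first=white and the second ball is white and the third is purple) = (5/9)·(4/8)·(4/7) = 10/63.
P(E) = Σ over first color = 10/63 + 5/42 = 5/18.
By Bayes, P(first=white | E) = 10/63 / 5/18 = 4/7 ≈ 0.5714.

4/7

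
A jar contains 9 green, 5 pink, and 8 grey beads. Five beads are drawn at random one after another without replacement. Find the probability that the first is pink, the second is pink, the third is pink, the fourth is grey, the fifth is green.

Multiply the conditional probability of each draw in order, without replacement, so each draw removes one from its color and from the total.
P = (5/22) · (4/21) · (3/20) · (8/19) · (9/18) = 2/1463 ≈ 0.0014.

2/1463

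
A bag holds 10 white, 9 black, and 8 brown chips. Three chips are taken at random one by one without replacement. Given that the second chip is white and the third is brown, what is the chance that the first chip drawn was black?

9/25

P(first=black and the second chip is white and the third is brown) = (9/27)·(10/26)·(8/25) = 8/195.
P(E) = Σ over first color = 8/195 + 8/195 + 56/1755 = 40/351.
By Bayes, P(first=black | E) = 8/195 / 40/351 = 9/25 ≈ 0.3600.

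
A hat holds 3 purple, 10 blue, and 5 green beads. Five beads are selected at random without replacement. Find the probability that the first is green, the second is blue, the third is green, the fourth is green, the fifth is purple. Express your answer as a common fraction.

Multiply the conditional probability of each draw in order, without replacement, so each draw removes one from its color and from the total.
P = (5/18) · (10/17) · (4/16) · (3/15) · (3/14) = 5/2856 ≈ 0.0018.

5/2856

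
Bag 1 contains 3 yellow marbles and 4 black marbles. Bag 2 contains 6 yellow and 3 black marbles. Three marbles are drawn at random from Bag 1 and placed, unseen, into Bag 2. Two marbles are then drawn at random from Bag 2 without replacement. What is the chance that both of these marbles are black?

Condition on how many of the transferred marbles are black (from Bag 1: 4 black of 7; then Bag 2 has 12 total).
  0 black: C(4,0)C(3,3)/C(7,3) = 1/35; then P = C(3,2)/C(12,2) = 1/22
  1 black: C(4,1)C(3,2)/C(7,3) = 12/35; then P = C(4,2)/C(12,2) = 1/11
  2 black: C(4,2)C(3,1)/C(7,3) = 18/35; then P = C(5,2)/C(12,2) = 5/33
  3 black: C(4,3)C(3,0)/C(7,3) = 4/35; then P = C(6,2)/C(12,2) = 5/22
P(both black) = 3/22 ≈ 0.1364.

3/22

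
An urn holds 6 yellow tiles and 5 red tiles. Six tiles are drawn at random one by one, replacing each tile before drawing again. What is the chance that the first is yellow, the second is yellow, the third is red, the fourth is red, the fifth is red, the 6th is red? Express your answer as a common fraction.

Multiply the conditional probability of each draw in order, with replacement (the composition resets each draw).
P = (6/11) · (6/11) · (5/11) · (5/11) · (5/11) · (5/11) = 22500/1771561 ≈ 0.0127.

22500/1771561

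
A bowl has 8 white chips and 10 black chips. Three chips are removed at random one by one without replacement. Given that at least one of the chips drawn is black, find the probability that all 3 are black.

P(all 3 black) = C(10,3)/C(18,3) = 5/34; P(at least one black) = 1 − C(8,3)/C(18,3) = 95/102.
Since 'all 3 black' ⊆ 'at least one black', P(all 3 | at least one) = 5/34 / 95/102 = 3/19 ≈ 0.1579.

3/19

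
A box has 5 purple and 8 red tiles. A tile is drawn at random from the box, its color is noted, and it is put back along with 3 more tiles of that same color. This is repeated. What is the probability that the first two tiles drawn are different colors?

5/13

Either red then purple, or purple then red; after the first draw the total is 16.
P = (8/13)·(5/16) + (5/13)·(8/16) = 5/13 ≈ 0.3846.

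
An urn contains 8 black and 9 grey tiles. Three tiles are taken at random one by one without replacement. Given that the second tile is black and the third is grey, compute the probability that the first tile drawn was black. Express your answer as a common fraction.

7/15

P(first=black and the second tile is black and the third is grey) = (8/17)·(7/16)·(9/15) = 21/170.
P(E) = Σ over first color = 21/170 + 12/85 = 9/34.
By Bayes, P(first=black | E) = 21/170 / 9/34 = 7/15 ≈ 0.4667.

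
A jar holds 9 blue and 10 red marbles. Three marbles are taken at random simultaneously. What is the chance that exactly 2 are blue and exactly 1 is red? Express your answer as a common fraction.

Unordered draws without replacement: count favorable combinations over C(19,3).
Favorable = C(9,2) · C(10,1) = 360; total = C(19,3) = 969.
P = 360/969 = 120/323 ≈ 0.3715.

120/323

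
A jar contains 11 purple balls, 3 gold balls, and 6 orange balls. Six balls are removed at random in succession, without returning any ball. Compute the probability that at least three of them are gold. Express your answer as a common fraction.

1/57

Sum the hypergeometric tail for j = 3,…,3 gold balls.
Favorable = C(3,3)·C(17,3) = 680; total = C(20,6) = 38760.
P = 680/38760 = 1/57 ≈ 0.0175.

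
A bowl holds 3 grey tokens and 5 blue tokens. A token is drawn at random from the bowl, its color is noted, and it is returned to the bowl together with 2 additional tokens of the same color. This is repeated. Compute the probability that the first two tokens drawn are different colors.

3/8

Either blue then grey, or grey then blue; after the first draw the total is 10.
P = (5/8)·(3/10) + (3/8)·(5/10) = 3/8 ≈ 0.3750.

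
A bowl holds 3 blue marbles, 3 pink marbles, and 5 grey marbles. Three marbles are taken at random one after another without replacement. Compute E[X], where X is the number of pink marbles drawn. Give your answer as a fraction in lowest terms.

By linearity of expectation, E[X] = Σ P(draw i is pink); by symmetry each draw (even without replacement) has P(pink) = 3/11.
E[X] = 3 · 3/11 = 9/11 ≈ 0.8182.

9/11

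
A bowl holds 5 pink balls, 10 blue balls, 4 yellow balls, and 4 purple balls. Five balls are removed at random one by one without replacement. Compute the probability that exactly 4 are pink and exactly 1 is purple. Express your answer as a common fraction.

20/33649

Unordered draws without replacement: count favorable combinations over C(23,5).
Favorable = C(5,4) · C(10,0) · C(4,0) · C(4,1) = 20; total = C(23,5) = 33649.
P = 20/33649 = 20/33649 ≈ 0.0006.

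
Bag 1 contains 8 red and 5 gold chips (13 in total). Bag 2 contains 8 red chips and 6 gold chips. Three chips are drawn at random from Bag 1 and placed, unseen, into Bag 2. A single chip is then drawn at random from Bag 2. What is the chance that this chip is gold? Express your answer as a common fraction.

93/221

Condition on how many of the transferred chips are gold (from Bag 1: 5 gold of 13; then Bag 2 has 17 total).
  0 gold: C(5,0)C(8,3)/C(13,3) = 28/143; then P = 6/17
  1 gold: C(5,1)C(8,2)/C(13,3) = 70/143; then P = 7/17
  2 gold: C(5,2)C(8,1)/C(13,3) = 40/143; then P = 8/17
  3 gold: C(5,3)C(8,0)/C(13,3) = 5/143; then P = 9/17
P(gold from Bag 2) = 93/221 ≈ 0.4208.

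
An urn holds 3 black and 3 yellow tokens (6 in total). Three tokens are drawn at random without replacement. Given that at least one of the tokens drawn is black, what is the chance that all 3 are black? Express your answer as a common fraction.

P(all 3 black) = C(3,3)/C(6,3) = 1/20; P(at least one black) = 1 − C(3,3)/C(6,3) = 19/20.
Since 'all 3 black' ⊆ 'at least one black', P(all 3 | at least one) = 1/20 / 19/20 = 1/19 ≈ 0.0526.

1/19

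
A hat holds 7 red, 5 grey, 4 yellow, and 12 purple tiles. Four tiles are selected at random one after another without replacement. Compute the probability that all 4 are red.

Unordered draws without replacement: count favorable combinations over C(28,4).
Favorable = C(7,4) · C(5,0) · C(4,0) · C(12,0) = 35; total = C(28,4) = 20475.
P = 35/20475 = 1/585 ≈ 0.0017.

1/585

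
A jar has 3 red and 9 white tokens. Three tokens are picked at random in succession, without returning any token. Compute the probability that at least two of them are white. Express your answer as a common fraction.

Sum the hypergeometric tail for j = 2,…,3 white tokens.
Favorable = C(9,2)·C(3,1) + C(9,3)·C(3,0) = 192; total = C(12,3) = 220.
P = 192/220 = 48/55 ≈ 0.8727.

48/55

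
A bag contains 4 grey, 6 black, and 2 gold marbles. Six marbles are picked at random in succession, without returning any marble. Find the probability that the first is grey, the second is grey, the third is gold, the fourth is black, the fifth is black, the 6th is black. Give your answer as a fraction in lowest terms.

Multiply the conditional probability of each draw in order, without replacement, so each draw removes one from its color and from the total.
P = (4/12) · (3/11) · (2/10) · (6/9) · (5/8) · (4/7) = 1/231 ≈ 0.0043.

1/231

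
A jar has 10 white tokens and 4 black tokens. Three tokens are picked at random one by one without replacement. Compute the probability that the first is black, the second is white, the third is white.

Multiply the conditional probability of each draw in order, without replacement, so each draw removes one from its color and from the total.
P = (4/14) · (10/13) · (9/12) = 15/91 ≈ 0.1648.

15/91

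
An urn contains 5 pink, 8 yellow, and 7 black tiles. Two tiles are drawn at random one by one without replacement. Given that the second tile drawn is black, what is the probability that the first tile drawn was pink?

P(first=pink and the second tile drawn is black) = (5/20)·(7/19) = 7/76.
P(the second tile drawn is black) = Σ over first color = 7/76 + 14/95 + 21/190 = 7/20.
By Bayes, P(first=pink | the second tile drawn is black) = 7/76 / 7/20 = 5/19 ≈ 0.2632.

5/19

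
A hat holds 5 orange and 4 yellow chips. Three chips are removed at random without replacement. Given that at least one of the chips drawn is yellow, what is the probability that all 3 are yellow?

2/37

P(all 3 yellow) = C(4,3)/C(9,3) = 1/21; P(at least one yellow) = 1 − C(5,3)/C(9,3) = 37/42.
Since 'all 3 yellow' ⊆ 'at least one yellow', P(all 3 | at least one) = 1/21 / 37/42 = 2/37 ≈ 0.0541.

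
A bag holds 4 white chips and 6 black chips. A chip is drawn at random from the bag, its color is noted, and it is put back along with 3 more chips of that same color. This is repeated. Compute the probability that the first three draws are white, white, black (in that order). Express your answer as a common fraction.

Track the composition after each reinforcement of +3.
P = (4/10) · (7/13) · (6/16) = 21/260 ≈ 0.0808.

21/260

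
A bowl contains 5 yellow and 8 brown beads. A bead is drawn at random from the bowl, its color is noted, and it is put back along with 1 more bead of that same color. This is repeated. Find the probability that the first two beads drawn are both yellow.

15/91

After a yellow draw the bowl holds 6 yellow out of 14.
P = (5/13)·(6/14) = 15/91 ≈ 0.1648.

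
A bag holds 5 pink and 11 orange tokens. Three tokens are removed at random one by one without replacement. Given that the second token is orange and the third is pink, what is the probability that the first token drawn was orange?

5/7

P(first=orange and the second token is orange and the third is pink) = (11/16)·(10/15)·(5/14) = 55/336.
P(E) = Σ over first color = 11/168 + 55/336 = 11/48.
By Bayes, P(first=orange | E) = 55/336 / 11/48 = 5/7 ≈ 0.7143.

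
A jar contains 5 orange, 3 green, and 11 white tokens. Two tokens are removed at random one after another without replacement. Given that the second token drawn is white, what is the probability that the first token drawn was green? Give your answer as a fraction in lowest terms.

P(first=green and the second token drawn is white) = (3/19)·(11/18) = 11/114.
P(the second token drawn is white) = Σ over first color = 55/342 + 11/114 + 55/171 = 11/19.
By Bayes, P(first=green | the second token drawn is white) = 11/114 / 11/19 = 1/6 ≈ 0.1667.

1/6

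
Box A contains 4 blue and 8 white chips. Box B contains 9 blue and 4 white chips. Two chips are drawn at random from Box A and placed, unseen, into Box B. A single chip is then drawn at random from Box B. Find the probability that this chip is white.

16/45

Condition on how many of the transferred chips are white (from Box A: 8 white of 12; then Box B has 15 total).
  0 white: C(8,0)C(4,2)/C(12,2) = 1/11; then P = 4/15
  1 white: C(8,1)C(4,1)/C(12,2) = 16/33; then P = 5/15
  2 white: C(8,2)C(4,0)/C(12,2) = 14/33; then P = 6/15
P(white from Box B) = 16/45 ≈ 0.3556.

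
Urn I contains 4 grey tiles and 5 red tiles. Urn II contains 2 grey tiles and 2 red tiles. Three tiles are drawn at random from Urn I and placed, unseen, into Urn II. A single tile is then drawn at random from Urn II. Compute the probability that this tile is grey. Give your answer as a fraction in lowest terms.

10/21

Condition on how many of the transferred tiles are grey (from Urn I: 4 grey of 9; then Urn II has 7 total).
  0 grey: C(4,0)C(5,3)/C(9,3) = 5/42; then P = 2/7
  1 grey: C(4,1)C(5,2)/C(9,3) = 10/21; then P = 3/7
  2 grey: C(4,2)C(5,1)/C(9,3) = 5/14; then P = 4/7
  3 grey: C(4,3)C(5,0)/C(9,3) = 1/21; then P = 5/7
P(grey from Urn II) = 10/21 ≈ 0.4762.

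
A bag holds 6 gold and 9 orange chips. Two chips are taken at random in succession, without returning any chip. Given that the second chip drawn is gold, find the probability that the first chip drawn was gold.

P(first=gold and the second chip drawn is gold) = (6/15)·(5/14) = 1/7.
P(the second chip drawn is gold) = Σ over first color = 1/7 + 9/35 = 2/5.
By Bayes, P(first=gold | the second chip drawn is gold) = 1/7 / 2/5 = 5/14 ≈ 0.3571.

5/14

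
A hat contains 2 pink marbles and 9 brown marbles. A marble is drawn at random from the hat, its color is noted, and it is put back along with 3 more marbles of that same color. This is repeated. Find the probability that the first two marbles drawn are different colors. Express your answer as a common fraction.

18/77

Either brown then pink, or pink then brown; after the first draw the total is 14.
P = (9/11)·(2/14) + (2/11)·(9/14) = 18/77 ≈ 0.2338.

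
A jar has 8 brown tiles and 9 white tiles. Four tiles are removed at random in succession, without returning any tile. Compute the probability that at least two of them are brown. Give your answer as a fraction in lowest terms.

113/170

Sum the hypergeometric tail for j = 2,…,4 brown tiles.
Favorable = C(8,2)·C(9,2) + C(8,3)·C(9,1) + C(8,4)·C(9,0) = 1582; total = C(17,4) = 2380.
P = 1582/2380 = 113/170 ≈ 0.6647.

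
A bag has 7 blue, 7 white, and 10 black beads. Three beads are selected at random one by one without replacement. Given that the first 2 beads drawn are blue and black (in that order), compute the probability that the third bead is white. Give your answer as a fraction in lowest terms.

After removing 1 blue, 1 black, the bag has 7 white out of 22 remaining.
P(third is white | given) = 7/22 ≈ 0.3182.

7/22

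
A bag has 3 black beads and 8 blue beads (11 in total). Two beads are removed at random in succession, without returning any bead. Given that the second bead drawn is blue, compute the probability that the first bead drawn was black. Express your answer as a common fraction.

P(first=black and the second bead drawn is blue) = (3/11)·(8/10) = 12/55.
P(the second bead drawn is blue) = Σ over first color = 12/55 + 28/55 = 8/11.
By Bayes, P(first=black | the second bead drawn is blue) = 12/55 / 8/11 = 3/10 ≈ 0.3000.

3/10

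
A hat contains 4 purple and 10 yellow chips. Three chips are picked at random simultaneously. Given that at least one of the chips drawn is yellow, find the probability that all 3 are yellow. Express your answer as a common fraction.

1/3

P(all 3 yellow) = C(10,3)/C(14,3) = 30/91; P(at least one yellow) = 1 − C(4,3)/C(14,3) = 90/91.
Since 'all 3 yellow' ⊆ 'at least one yellow', P(all 3 | at least one) = 30/91 / 90/91 = 1/3 ≈ 0.3333.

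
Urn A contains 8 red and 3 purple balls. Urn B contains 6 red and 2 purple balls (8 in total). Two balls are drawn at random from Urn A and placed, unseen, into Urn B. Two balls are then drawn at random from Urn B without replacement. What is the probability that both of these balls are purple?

118/2475

Condition on how many of the transferred balls are purple (from Urn A: 3 purple of 11; then Urn B has 10 total).
  0 purple: C(3,0)C(8,2)/C(11,2) = 28/55; then P = C(2,2)/C(10,2) = 1/45
  1 purple: C(3,1)C(8,1)/C(11,2) = 24/55; then P = C(3,2)/C(10,2) = 1/15
  2 purple: C(3,2)C(8,0)/C(11,2) = 3/55; then P = C(4,2)/C(10,2) = 2/15
P(both purple) = 118/2475 ≈ 0.0477.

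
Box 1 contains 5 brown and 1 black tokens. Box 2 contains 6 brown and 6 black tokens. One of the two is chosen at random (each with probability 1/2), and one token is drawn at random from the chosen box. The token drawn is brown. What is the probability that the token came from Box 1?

P(brown | Box 1) = 5/6; P(brown | Box 2) = 1/2.
P(brown) = 1/2·5/6 + 1/2·1/2 = 2/3.
By Bayes' rule, P(Box 1 | brown) = 5/12 / 2/3 = 5/8 ≈ 0.6250.

5/8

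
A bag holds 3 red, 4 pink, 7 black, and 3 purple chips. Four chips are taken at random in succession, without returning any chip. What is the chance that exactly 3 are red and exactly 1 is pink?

Unordered draws without replacement: count favorable combinations over C(17,4).
Favorable = C(3,3) · C(4,1) · C(7,0) · C(3,0) = 4; total = C(17,4) = 2380.
P = 4/2380 = 1/595 ≈ 0.0017.

1/595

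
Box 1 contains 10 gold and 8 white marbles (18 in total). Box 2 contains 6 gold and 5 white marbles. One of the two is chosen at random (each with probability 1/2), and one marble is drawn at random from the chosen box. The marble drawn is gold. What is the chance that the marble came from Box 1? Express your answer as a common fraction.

P(gold | Box 1) = 5/9; P(gold | Box 2) = 6/11.
P(gold) = 1/2·5/9 + 1/2·6/11 = 109/198.
By Bayes' rule, P(Box 1 | gold) = 5/18 / 109/198 = 55/109 ≈ 0.5046.

55/109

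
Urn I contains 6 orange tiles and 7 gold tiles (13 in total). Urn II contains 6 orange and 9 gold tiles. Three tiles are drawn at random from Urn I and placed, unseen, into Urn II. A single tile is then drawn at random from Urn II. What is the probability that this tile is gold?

Condition on how many of the transferred tiles are gold (from Urn I: 7 gold of 13; then Urn II has 18 total).
  0 gold: C(7,0)C(6,3)/C(13,3) = 10/143; then P = 9/18
  1 gold: C(7,1)C(6,2)/C(13,3) = 105/286; then P = 10/18
  2 gold: C(7,2)C(6,1)/C(13,3) = 63/143; then P = 11/18
  3 gold: C(7,3)C(6,0)/C(13,3) = 35/286; then P = 12/18
P(gold from Urn II) = 23/39 ≈ 0.5897.

23/39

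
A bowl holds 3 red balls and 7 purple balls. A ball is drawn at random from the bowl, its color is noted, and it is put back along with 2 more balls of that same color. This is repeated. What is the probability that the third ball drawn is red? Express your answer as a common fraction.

3/10

Sum over the four possibilities for the first two draws (red/not-red each), tracking how the red count and total change by +2 per draw.
P(third is red) = 3/10 ≈ 0.3000. (In a Pólya urn every draw has the same marginal probability 3/10.)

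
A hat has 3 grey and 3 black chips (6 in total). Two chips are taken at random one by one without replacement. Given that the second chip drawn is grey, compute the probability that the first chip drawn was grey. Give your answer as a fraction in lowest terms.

P(first=grey and the second chip drawn is grey) = (3/6)·(2/5) = 1/5.
P(the second chip drawn is grey) = Σ over first color = 1/5 + 3/10 = 1/2.
By Bayes, P(first=grey | the second chip drawn is grey) = 1/5 / 1/2 = 2/5 ≈ 0.4000.

2/5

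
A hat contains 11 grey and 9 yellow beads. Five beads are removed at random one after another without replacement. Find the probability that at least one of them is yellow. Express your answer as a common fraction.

Use the complement: P(at least one yellow) = 1 − P(no yellow).
P(none) = C(11,5)/C(20,5) = 462/15504.
So P = 1 − 462/15504 = 2507/2584 ≈ 0.9702.

2507/2584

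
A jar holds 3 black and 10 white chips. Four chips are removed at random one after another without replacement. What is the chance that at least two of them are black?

Sum the hypergeometric tail for j = 2,…,3 black chips.
Favorable = C(3,2)·C(10,2) + C(3,3)·C(10,1) = 145; total = C(13,4) = 715.
P = 145/715 = 29/143 ≈ 0.2028.

29/143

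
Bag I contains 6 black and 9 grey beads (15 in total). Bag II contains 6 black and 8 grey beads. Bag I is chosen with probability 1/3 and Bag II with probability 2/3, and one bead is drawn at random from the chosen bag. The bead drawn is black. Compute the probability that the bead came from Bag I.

7/22

P(black | Bag I) = 2/5; P(black | Bag II) = 3/7.
P(black) = 1/3·2/5 + 2/3·3/7 = 44/105.
By Bayes' rule, P(Bag I | black) = 2/15 / 44/105 = 7/22 ≈ 0.3182.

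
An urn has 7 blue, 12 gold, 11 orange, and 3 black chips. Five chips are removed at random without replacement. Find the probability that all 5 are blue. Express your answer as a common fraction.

Unordered draws without replacement: count favorable combinations over C(33,5).
Favorable = C(7,5) · C(12,0) · C(11,0) · C(3,0) = 21; total = C(33,5) = 237336.
P = 21/237336 = 7/79112 ≈ 0.0001.

7/79112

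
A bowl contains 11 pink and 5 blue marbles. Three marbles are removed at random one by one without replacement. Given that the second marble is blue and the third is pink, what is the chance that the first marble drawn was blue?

P(first=blue and the second marble is blue and the third is pink) = (5/16)·(4/15)·(11/14) = 11/168.
P(E) = Σ over first color = 55/336 + 11/168 = 11/48.
By Bayes, P(first=blue | E) = 11/168 / 11/48 = 2/7 ≈ 0.2857.

2/7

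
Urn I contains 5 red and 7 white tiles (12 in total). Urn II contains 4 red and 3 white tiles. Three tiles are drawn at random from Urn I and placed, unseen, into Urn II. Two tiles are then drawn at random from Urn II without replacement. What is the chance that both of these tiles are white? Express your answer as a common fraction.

9/44

Condition on how many of the transferred tiles are white (from Urn I: 7 white of 12; then Urn II has 10 total).
  0 white: C(7,0)C(5,3)/C(12,3) = 1/22; then P = C(3,2)/C(10,2) = 1/15
  1 white: C(7,1)C(5,2)/C(12,3) = 7/22; then P = C(4,2)/C(10,2) = 2/15
  2 white: C(7,2)C(5,1)/C(12,3) = 21/44; then P = C(5,2)/C(10,2) = 2/9
  3 white: C(7,3)C(5,0)/C(12,3) = 7/44; then P = C(6,2)/C(10,2) = 1/3
P(both white) = 9/44 ≈ 0.2045.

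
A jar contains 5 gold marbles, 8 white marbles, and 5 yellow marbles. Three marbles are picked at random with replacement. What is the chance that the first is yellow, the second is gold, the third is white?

Multiply the conditional probability of each draw in order, with replacement (the composition resets each draw).
P = (5/18) · (5/18) · (8/18) = 25/729 ≈ 0.0343.

25/729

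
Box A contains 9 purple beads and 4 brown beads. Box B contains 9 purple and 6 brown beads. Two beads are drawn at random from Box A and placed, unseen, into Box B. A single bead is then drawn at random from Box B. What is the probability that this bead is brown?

86/221

Condition on how many of the transferred beads are brown (from Box A: 4 brown of 13; then Box B has 17 total).
  0 brown: C(4,0)C(9,2)/C(13,2) = 6/13; then P = 6/17
  1 brown: C(4,1)C(9,1)/C(13,2) = 6/13; then P = 7/17
  2 brown: C(4,2)C(9,0)/C(13,2) = 1/13; then P = 8/17
P(brown from Box B) = 86/221 ≈ 0.3891.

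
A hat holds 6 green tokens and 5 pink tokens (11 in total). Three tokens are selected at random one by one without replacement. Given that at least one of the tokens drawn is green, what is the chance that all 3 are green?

4/31

P(all 3 green) = C(6,3)/C(11,3) = 4/33; P(at least one green) = 1 − C(5,3)/C(11,3) = 31/33.
Since 'all 3 green' ⊆ 'at least one green', P(all 3 | at least one) = 4/33 / 31/33 = 4/31 ≈ 0.1290.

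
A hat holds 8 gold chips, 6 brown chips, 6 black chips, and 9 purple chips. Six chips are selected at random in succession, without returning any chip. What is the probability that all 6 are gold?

Unordered draws without replacement: count favorable combinations over C(29,6).
Favorable = C(8,6) · C(6,0) · C(6,0) · C(9,0) = 28; total = C(29,6) = 475020.
P = 28/475020 = 1/16965 ≈ 0.0001.

1/16965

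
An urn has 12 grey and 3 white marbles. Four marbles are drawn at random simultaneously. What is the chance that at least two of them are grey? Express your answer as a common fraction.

451/455

Sum the hypergeometric tail for j = 2,…,4 grey marbles.
Favorable = C(12,2)·C(3,2) + C(12,3)·C(3,1) + C(12,4)·C(3,0) = 1353; total = C(15,4) = 1365.
P = 1353/1365 = 451/455 ≈ 0.9912.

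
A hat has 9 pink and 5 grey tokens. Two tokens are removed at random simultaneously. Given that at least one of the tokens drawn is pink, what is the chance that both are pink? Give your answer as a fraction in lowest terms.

4/9

P(both pink) = C(9,2)/C(14,2) = 36/91; P(at least one pink) = 1 − C(5,2)/C(14,2) = 81/91.
Since 'both pink' ⊆ 'at least one pink', P(both | at least one) = 36/91 / 81/91 = 4/9 ≈ 0.4444.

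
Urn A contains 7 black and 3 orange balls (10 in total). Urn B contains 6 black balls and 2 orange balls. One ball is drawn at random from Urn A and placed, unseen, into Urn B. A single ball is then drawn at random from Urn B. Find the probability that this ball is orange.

23/90

Condition on how many of the transferred balls are orange (from Urn A: 3 orange of 10; then Urn B has 9 total).
  0 orange: C(3,0)C(7,1)/C(10,1) = 7/10; then P = 2/9
  1 orange: C(3,1)C(7,0)/C(10,1) = 3/10; then P = 3/9
P(orange from Urn B) = 23/90 ≈ 0.2556.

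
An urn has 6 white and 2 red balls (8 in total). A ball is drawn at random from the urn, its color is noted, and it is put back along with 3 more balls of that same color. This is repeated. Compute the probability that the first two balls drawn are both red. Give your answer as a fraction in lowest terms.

After a red draw the urn holds 5 red out of 11.
P = (2/8)·(5/11) = 5/44 ≈ 0.1136.

5/44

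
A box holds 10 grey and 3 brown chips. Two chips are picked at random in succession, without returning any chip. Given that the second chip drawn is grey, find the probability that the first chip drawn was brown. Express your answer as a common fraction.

P(first=brown and the second chip drawn is grey) = (3/13)·(10/12) = 5/26.
P(the second chip drawn is grey) = Σ over first color = 15/26 + 5/26 = 10/13.
By Bayes, P(first=brown | the second chip drawn is grey) = 5/26 / 10/13 = 1/4 ≈ 0.2500.

1/4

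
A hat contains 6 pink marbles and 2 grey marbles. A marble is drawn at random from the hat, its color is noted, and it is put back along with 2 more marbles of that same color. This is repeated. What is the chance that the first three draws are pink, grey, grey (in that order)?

1/20

Track the composition after each reinforcement of +2.
P = (6/8) · (2/10) · (4/12) = 1/20 ≈ 0.0500.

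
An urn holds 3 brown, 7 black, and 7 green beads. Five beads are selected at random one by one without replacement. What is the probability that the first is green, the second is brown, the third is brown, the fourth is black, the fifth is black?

21/8840

Multiply the conditional probability of each draw in order, without replacement, so each draw removes one from its color and from the total.
P = (7/17) · (3/16) · (2/15) · (7/14) · (6/13) = 21/8840 ≈ 0.0024.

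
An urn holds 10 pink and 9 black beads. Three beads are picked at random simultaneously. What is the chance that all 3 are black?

Unordered draws without replacement: count favorable combinations over C(19,3).
Favorable = C(10,0) · C(9,3) = 84; total = C(19,3) = 969.
P = 84/969 = 28/323 ≈ 0.0867.

28/323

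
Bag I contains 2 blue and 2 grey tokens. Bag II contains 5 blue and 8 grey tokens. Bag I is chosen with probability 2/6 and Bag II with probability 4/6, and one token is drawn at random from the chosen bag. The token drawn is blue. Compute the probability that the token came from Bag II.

P(blue | Bag I) = 1/2; P(blue | Bag II) = 5/13.
P(blue) = 1/3·1/2 + 2/3·5/13 = 11/26.
By Bayes' rule, P(Bag II | blue) = 10/39 / 11/26 = 20/33 ≈ 0.6061.

20/33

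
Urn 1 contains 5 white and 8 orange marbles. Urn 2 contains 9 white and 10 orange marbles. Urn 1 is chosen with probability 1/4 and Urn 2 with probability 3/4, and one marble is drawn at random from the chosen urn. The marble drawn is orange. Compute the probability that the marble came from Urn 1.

P(orange | Urn 1) = 8/13; P(orange | Urn 2) = 10/19.
P(orange) = 1/4·8/13 + 3/4·10/19 = 271/494.
By Bayes' rule, P(Urn 1 | orange) = 2/13 / 271/494 = 76/271 ≈ 0.2804.

76/271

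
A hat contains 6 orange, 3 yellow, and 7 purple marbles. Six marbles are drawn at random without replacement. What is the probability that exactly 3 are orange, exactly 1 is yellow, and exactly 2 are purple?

45/286

Unordered draws without replacement: count favorable combinations over C(16,6).
Favorable = C(6,3) · C(3,1) · C(7,2) = 1260; total = C(16,6) = 8008.
P = 1260/8008 = 45/286 ≈ 0.1573.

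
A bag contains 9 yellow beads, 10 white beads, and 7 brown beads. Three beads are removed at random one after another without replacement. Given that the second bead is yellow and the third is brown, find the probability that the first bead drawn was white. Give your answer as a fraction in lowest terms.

P(first=white and the second bead is yellow and the third is brown) = (10/26)·(9/25)·(7/24) = 21/520.
P(E) = Σ over first color = 21/650 + 21/520 + 63/2600 = 63/650.
By Bayes, P(first=white | E) = 21/520 / 63/650 = 5/12 ≈ 0.4167.

5/12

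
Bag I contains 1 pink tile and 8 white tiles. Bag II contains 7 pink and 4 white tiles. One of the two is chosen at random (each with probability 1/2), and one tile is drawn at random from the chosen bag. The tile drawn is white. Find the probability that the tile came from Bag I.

22/31

P(white | Bag I) = 8/9; P(white | Bag II) = 4/11.
P(white) = 1/2·8/9 + 1/2·4/11 = 62/99.
By Bayes' rule, P(Bag I | white) = 4/9 / 62/99 = 22/31 ≈ 0.7097.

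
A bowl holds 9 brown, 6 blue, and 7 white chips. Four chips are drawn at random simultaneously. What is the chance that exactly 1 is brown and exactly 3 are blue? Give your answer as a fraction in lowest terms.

36/1463

Unordered draws without replacement: count favorable combinations over C(22,4).
Favorable = C(9,1) · C(6,3) · C(7,0) = 180; total = C(22,4) = 7315.
P = 180/7315 = 36/1463 ≈ 0.0246.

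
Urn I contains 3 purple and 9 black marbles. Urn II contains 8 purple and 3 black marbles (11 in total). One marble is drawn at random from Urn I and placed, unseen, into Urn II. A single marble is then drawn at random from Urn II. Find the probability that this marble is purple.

Condition on how many of the transferred marbles are purple (from Urn I: 3 purple of 12; then Urn II has 12 total).
  0 purple: C(3,0)C(9,1)/C(12,1) = 3/4; then P = 8/12
  1 purple: C(3,1)C(9,0)/C(12,1) = 1/4; then P = 9/12
P(purple from Urn II) = 11/16 ≈ 0.6875.

11/16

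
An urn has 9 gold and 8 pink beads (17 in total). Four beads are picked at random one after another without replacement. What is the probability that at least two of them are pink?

Sum the hypergeometric tail for j = 2,…,4 pink beads.
Favorable = C(8,2)·C(9,2) + C(8,3)·C(9,1) + C(8,4)·C(9,0) = 1582; total = C(17,4) = 2380.
P = 1582/2380 = 113/170 ≈ 0.6647.

113/170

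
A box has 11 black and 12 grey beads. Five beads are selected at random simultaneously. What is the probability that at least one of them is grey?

Use the complement: P(at least one grey) = 1 − P(no grey).
P(none) = C(11,5)/C(23,5) = 462/33649.
So P = 1 − 462/33649 = 431/437 ≈ 0.9863.

431/437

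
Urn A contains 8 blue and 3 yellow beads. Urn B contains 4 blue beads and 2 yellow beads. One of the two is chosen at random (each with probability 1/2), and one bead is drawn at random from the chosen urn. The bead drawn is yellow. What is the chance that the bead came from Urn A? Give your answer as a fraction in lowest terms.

9/20

P(yellow | Urn A) = 3/11; P(yellow | Urn B) = 1/3.
P(yellow) = 1/2·3/11 + 1/2·1/3 = 10/33.
By Bayes' rule, P(Urn A | yellow) = 3/22 / 10/33 = 9/20 ≈ 0.4500.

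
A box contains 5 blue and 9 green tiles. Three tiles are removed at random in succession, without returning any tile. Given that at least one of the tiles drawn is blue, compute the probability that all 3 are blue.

1/28

P(all 3 blue) = C(5,3)/C(14,3) = 5/182; P(at least one blue) = 1 − C(9,3)/C(14,3) = 10/13.
Since 'all 3 blue' ⊆ 'at least one blue', P(all 3 | at least one) = 5/182 / 10/13 = 1/28 ≈ 0.0357.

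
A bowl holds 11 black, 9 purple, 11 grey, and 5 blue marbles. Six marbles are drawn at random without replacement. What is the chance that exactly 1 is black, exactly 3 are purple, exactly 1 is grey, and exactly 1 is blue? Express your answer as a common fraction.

55/2108

Unordered draws without replacement: count favorable combinations over C(36,6).
Favorable = C(11,1) · C(9,3) · C(11,1) · C(5,1) = 50820; total = C(36,6) = 1947792.
P = 50820/1947792 = 55/2108 ≈ 0.0261.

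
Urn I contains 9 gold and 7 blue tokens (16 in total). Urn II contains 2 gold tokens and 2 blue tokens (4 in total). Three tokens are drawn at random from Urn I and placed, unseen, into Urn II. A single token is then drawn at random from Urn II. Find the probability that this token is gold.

Condition on how many of the transferred tokens are gold (from Urn I: 9 gold of 16; then Urn II has 7 total).
  0 gold: C(9,0)C(7,3)/C(16,3) = 1/16; then P = 2/7
  1 gold: C(9,1)C(7,2)/C(16,3) = 27/80; then P = 3/7
  2 gold: C(9,2)C(7,1)/C(16,3) = 9/20; then P = 4/7
  3 gold: C(9,3)C(7,0)/C(16,3) = 3/20; then P = 5/7
P(gold from Urn II) = 59/112 ≈ 0.5268.

59/112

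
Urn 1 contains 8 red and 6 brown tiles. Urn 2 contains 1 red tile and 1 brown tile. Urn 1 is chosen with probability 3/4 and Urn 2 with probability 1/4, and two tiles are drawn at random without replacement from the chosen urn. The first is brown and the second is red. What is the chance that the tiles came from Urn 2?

91/235

P(E | Urn 1) = 24/91; P(E | Urn 2) = 1/2.
P(E) = 3/4·24/91 + 1/4·1/2 = 235/728.
By Bayes' rule, P(Urn 2 | E) = 1/8 / 235/728 = 91/235 ≈ 0.3872.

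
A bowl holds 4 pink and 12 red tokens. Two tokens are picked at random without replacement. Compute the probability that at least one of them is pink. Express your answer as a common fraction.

9/20

Use the complement: P(at least one pink) = 1 − P(no pink).
P(none) = C(12,2)/C(16,2) = 66/120.
So P = 1 − 66/120 = 9/20 ≈ 0.4500.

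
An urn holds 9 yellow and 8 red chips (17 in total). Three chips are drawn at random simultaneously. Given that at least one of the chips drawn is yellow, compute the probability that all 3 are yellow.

P(all 3 yellow) = C(9,3)/C(17,3) = 21/170; P(at least one yellow) = 1 − C(8,3)/C(17,3) = 78/85.
Since 'all 3 yellow' ⊆ 'at least one yellow', P(all 3 | at least one) = 21/170 / 78/85 = 7/52 ≈ 0.1346.

7/52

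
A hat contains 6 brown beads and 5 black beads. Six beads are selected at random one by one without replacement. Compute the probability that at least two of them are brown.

Sum the hypergeometric tail for j = 2,…,6 brown beads.
Favorable = C(6,2)·C(5,4) + C(6,3)·C(5,3) + C(6,4)·C(5,2) + C(6,5)·C(5,1) + C(6,6)·C(5,0) = 456; total = C(11,6) = 462.
P = 456/462 = 76/77 ≈ 0.9870.

76/77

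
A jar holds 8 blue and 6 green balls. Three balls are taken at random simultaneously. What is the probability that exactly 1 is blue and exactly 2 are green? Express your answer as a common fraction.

30/91

Unordered draws without replacement: count favorable combinations over C(14,3).
Favorable = C(8,1) · C(6,2) = 120; total = C(14,3) = 364.
P = 120/364 = 30/91 ≈ 0.3297.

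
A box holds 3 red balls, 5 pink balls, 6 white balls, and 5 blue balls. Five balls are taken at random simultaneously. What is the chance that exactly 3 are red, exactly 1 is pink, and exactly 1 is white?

5/1938

Unordered draws without replacement: count favorable combinations over C(19,5).
Favorable = C(3,3) · C(5,1) · C(6,1) · C(5,0) = 30; total = C(19,5) = 11628.
P = 30/11628 = 5/1938 ≈ 0.0026.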